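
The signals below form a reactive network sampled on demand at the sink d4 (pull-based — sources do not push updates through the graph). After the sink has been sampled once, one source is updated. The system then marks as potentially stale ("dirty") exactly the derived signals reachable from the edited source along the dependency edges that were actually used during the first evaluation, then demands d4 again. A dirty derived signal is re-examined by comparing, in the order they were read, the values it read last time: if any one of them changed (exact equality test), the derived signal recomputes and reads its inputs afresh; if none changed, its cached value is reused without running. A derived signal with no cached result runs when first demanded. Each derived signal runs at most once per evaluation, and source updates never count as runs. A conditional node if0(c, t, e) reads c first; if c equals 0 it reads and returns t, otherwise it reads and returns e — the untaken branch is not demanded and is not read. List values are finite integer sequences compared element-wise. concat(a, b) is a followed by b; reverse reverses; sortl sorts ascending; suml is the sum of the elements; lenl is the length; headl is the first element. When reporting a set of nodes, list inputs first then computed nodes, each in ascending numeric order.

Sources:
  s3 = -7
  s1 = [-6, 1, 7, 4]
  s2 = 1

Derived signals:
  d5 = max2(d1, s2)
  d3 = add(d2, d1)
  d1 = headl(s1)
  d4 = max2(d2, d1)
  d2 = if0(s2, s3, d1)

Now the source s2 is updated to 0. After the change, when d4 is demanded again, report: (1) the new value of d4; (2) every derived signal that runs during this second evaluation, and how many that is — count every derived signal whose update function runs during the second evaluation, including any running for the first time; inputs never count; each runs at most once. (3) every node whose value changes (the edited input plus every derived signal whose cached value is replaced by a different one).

d4 now evaluates to -6.
Run set: d2, d4 (2 run).
Changed values: s2, d2.

Initial pass — values computed on the first demand:
  d1 = headl([-6, 1, 7, 4]) = -6
  d2 = if0(s2=1 -> else branch d1) = -6
  d4 = max2(-6, -6) = -6

Second demand — change propagation:
  d2: re-runs because s2 1->0; new result -7.
  d4: re-runs because d2 -6->-7; new result -6 (unchanged).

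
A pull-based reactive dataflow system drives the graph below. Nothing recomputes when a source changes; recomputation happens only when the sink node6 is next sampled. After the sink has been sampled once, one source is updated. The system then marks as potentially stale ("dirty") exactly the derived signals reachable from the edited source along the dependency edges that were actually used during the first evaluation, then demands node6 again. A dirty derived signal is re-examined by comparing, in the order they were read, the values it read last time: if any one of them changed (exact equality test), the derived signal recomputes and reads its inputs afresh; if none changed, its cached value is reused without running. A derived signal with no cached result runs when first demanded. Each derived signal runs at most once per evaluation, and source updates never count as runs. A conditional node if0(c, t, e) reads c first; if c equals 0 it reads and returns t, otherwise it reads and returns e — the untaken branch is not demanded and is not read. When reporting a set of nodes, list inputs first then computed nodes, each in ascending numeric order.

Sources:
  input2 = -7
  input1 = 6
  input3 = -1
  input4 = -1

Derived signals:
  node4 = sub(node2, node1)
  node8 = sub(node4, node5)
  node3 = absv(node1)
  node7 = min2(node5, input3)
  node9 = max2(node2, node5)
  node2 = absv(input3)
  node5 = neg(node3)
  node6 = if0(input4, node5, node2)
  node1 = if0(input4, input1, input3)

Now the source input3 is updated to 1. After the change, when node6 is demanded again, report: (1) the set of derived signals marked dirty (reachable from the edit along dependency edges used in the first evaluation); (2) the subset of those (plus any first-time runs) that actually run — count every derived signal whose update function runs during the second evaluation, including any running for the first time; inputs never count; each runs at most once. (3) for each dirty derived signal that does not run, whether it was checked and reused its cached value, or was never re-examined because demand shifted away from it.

First evaluation (everything demanded from the output):
  node2 = absv(-1) = 1
  node6 = if0(input4=-1 -> else branch node2) = 1

Propagation after the edit:
  node2: runs — input3 -1->1; result 1 (same value as before).
  node6: checked — values it read are unchanged (input4 unchanged, node2 unchanged); reused cached 1 without running.

Key observation: the change is absorbed at node2 — it re-runs but produces the same value, and the output's value is unchanged.

Marked dirty: node2, node6.
Derived signals that run: node2 — 1 in total.
Checked but reused from cache: node6.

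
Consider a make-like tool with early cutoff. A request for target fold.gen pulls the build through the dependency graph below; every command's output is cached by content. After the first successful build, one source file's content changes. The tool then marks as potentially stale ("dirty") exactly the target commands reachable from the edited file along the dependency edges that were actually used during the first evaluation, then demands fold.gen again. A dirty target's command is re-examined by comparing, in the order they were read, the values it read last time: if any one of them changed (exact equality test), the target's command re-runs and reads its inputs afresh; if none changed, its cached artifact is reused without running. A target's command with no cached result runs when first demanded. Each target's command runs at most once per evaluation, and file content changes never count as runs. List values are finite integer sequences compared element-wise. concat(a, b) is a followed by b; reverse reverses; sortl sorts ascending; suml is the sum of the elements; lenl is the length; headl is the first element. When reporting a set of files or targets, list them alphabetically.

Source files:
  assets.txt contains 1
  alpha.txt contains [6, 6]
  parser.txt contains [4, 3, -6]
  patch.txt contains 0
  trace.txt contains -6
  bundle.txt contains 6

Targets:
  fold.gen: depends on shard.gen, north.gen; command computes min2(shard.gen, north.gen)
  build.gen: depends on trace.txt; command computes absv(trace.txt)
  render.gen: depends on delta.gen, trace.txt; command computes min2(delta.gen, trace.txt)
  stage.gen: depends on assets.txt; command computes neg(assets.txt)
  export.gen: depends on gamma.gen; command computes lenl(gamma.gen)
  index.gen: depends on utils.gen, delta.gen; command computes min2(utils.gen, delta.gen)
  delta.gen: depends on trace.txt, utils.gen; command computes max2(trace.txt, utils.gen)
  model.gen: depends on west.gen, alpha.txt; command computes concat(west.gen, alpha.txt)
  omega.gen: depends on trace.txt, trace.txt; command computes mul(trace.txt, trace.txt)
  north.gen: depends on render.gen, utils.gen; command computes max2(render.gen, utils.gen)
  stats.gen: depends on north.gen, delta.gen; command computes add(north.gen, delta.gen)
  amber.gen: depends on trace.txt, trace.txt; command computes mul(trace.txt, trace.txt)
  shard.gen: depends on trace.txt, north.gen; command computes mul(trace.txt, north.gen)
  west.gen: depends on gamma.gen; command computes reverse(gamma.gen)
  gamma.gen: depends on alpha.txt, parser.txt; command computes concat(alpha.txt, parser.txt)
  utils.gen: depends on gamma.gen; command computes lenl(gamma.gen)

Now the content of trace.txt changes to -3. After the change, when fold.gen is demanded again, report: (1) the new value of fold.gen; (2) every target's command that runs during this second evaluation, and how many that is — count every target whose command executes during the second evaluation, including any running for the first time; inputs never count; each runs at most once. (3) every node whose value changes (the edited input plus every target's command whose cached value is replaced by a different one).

Demanding fold.gen again yields -15.
5 target commands run: delta.gen, fold.gen, north.gen, render.gen, shard.gen.
The nodes whose values change: fold.gen, render.gen, shard.gen, trace.txt.

First demand of the output computes:
  gamma.gen = concat([6, 6], [4, 3, -6]) = [6, 6, 4, 3, -6]
  utils.gen = lenl([6, 6, 4, 3, -6]) = 5
  delta.gen = max2(-6, 5) = 5
  render.gen = min2(5, -6) = -6
  north.gen = max2(-6, 5) = 5
  shard.gen = mul(-6, 5) = -30
  fold.gen = min2(-30, 5) = -30

After the edit, cleaning proceeds:
  delta.gen: a read changed (trace.txt -6->-3) — executes, giving 5 — identical to its old value.
  render.gen: a read changed (trace.txt -6->-3) — executes, giving -3.
  north.gen: a read changed (render.gen -6->-3) — executes, giving 5 — identical to its old value.
  shard.gen: a read changed (trace.txt -6->-3) — executes, giving -15.
  fold.gen: a read changed (shard.gen -30->-15) — executes, giving -15.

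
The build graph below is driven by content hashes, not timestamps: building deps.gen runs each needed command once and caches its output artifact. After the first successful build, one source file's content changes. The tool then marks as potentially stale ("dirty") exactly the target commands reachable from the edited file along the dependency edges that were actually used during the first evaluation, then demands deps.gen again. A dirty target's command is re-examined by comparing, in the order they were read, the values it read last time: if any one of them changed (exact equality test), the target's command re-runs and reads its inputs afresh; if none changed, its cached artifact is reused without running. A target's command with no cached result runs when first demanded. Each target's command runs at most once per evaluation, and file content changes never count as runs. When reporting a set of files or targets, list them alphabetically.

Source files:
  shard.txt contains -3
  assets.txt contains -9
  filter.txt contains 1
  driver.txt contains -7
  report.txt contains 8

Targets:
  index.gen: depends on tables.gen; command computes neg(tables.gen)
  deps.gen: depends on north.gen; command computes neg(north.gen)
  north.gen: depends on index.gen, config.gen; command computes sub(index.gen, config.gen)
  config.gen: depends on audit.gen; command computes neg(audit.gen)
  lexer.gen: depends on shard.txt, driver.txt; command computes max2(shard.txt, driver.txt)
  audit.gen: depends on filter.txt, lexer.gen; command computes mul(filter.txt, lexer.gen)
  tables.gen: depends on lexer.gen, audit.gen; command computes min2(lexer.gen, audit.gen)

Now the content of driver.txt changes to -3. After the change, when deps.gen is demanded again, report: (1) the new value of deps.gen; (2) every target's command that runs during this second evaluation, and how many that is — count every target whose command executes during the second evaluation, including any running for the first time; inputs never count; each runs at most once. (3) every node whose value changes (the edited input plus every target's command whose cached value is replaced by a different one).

Initial pass — values computed on the first demand:
  lexer.gen = max2(-3, -7) = -3
  audit.gen = mul(1, -3) = -3
  config.gen = neg(-3) = 3
  tables.gen = min2(-3, -3) = -3
  index.gen = neg(-3) = 3
  north.gen = sub(3, 3) = 0
  deps.gen = neg(0) = 0

Second demand — change propagation:
  lexer.gen: re-runs because driver.txt -7->-3; new result -3 (unchanged).
  audit.gen: re-examined; everything it read last time is the same (filter.txt unchanged, lexer.gen unchanged) — cache -3 kept, no run.
  config.gen: re-examined; everything it read last time is the same (audit.gen unchanged) — cache 3 kept, no run.
  tables.gen: re-examined; everything it read last time is the same (lexer.gen unchanged, audit.gen unchanged) — cache -3 kept, no run.
  index.gen: re-examined; everything it read last time is the same (tables.gen unchanged) — cache 3 kept, no run.
  north.gen: re-examined; everything it read last time is the same (index.gen unchanged, config.gen unchanged) — cache 0 kept, no run.
  deps.gen: re-examined; everything it read last time is the same (north.gen unchanged) — cache 0 kept, no run.

The important point: lexer.gen recomputes to an identical value, and the output ends up unchanged.

deps.gen now evaluates to 0.
Run set: lexer.gen (1 run).
Changed values: driver.txt.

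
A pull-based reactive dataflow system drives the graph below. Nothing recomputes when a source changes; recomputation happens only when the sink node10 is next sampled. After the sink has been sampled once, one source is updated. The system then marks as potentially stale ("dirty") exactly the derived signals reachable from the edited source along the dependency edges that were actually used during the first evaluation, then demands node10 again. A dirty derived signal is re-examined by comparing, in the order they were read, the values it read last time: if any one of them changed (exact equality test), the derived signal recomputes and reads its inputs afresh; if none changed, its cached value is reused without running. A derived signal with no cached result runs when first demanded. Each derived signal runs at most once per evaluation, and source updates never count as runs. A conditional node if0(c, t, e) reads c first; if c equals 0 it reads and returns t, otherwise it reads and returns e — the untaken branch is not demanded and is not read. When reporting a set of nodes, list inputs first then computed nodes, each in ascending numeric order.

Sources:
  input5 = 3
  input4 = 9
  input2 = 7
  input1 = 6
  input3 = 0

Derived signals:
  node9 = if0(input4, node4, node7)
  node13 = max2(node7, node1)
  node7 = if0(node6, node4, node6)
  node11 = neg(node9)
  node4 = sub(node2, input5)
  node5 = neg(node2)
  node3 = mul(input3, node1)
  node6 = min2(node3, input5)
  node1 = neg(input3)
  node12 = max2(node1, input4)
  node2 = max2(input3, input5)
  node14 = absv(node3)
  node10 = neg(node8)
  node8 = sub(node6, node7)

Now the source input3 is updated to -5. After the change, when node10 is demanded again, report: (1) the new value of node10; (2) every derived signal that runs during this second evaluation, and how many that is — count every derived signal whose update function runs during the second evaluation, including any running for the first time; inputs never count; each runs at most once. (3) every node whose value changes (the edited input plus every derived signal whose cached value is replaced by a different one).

New value of node10: 0.
Derived signals that run: node1, node3, node6, node7, node8 — 5 in total.
Values that change: input3, node1, node3, node6, node7.
Key observation: a condition flipped, so demand moved to the other branch — node2, node4 are never re-examined.

First evaluation (everything demanded from the output):
  node1 = neg(0) = 0
  node2 = max2(0, 3) = 3
  node3 = mul(0, 0) = 0
  node4 = sub(3, 3) = 0
  node6 = min2(0, 3) = 0
  node7 = if0(node6=0 -> then branch node4) = 0
  node8 = sub(0, 0) = 0
  node10 = neg(0) = 0

Propagation after the edit:
  node1: runs — input3 0->-5; result 5.
  node2: marked dirty but never re-examined — demand shifted away from it.
  node3: runs — input3 0->-5; node1 0->5; result -25.
  node4: marked dirty but never re-examined — demand shifted away from it.
  node6: runs — node3 0->-25; result -25.
  node7: runs — node6 0->-25; result -25.
  node8: runs — node6 0->-25; node7 0->-25; result 0 (same value as before).
  node10: checked — values it read are unchanged (node8 unchanged); reused cached 0 without running.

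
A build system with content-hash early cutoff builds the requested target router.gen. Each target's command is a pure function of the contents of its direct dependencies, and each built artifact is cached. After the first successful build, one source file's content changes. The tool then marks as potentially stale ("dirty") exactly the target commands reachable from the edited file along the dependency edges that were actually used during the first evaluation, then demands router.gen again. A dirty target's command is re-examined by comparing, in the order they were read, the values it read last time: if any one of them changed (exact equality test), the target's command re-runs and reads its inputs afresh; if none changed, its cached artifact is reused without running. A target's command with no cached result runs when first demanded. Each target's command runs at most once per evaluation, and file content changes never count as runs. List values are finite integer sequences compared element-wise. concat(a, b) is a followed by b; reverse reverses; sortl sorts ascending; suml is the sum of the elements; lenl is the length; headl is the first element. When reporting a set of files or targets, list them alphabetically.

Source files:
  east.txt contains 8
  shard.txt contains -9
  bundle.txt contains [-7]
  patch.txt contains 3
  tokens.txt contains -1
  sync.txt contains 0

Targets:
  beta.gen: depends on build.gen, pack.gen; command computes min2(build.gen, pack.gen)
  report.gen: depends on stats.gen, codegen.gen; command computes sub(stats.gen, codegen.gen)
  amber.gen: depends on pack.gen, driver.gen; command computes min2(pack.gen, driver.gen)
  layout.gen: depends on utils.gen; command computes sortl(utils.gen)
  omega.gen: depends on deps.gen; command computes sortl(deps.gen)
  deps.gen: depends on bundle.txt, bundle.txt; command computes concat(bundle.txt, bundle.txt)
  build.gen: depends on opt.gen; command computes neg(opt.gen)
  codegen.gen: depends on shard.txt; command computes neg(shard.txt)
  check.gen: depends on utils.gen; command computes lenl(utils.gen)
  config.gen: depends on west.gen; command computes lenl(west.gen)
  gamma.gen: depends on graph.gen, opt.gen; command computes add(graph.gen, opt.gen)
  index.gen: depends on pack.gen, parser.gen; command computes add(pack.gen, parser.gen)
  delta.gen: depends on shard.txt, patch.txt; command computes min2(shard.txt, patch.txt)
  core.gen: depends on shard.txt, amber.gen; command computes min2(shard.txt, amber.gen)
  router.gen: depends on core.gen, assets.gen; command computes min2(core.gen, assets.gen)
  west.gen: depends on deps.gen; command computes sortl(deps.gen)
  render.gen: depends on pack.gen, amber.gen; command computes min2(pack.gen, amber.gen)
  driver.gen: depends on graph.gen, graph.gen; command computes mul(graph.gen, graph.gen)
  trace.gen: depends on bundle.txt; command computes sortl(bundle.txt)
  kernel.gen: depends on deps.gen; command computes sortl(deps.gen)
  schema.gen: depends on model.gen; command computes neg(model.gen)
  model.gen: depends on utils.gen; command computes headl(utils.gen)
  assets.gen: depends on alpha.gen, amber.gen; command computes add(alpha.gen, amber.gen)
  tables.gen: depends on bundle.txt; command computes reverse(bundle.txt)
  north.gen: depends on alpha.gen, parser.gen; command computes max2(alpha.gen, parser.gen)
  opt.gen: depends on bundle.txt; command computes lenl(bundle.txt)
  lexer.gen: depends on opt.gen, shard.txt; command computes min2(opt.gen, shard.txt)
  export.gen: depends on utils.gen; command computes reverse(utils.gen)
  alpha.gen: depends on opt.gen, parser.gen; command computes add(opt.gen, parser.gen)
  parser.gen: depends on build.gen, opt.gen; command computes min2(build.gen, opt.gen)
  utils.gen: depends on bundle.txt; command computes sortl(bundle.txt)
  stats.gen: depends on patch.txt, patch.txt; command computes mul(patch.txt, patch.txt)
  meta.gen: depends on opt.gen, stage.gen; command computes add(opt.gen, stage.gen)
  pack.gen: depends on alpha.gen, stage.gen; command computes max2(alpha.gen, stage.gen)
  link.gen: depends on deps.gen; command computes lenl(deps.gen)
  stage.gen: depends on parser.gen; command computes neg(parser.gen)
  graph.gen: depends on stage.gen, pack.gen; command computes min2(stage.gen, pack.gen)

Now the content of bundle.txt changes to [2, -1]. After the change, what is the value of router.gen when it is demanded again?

New value of router.gen: -9.

First evaluation (everything demanded from the output):
  opt.gen = lenl([-7]) = 1
  build.gen = neg(1) = -1
  parser.gen = min2(-1, 1) = -1
  alpha.gen = add(1, -1) = 0
  stage.gen = neg(-1) = 1
  pack.gen = max2(0, 1) = 1
  graph.gen = min2(1, 1) = 1
  driver.gen = mul(1, 1) = 1
  amber.gen = min2(1, 1) = 1
  assets.gen = add(0, 1) = 1
  core.gen = min2(-9, 1) = -9
  router.gen = min2(-9, 1) = -9

Propagation after the edit:
  opt.gen: runs — bundle.txt [-7]->[2, -1]; result 2.
  build.gen: runs — opt.gen 1->2; result -2.
  parser.gen: runs — build.gen -1->-2; opt.gen 1->2; result -2.
  alpha.gen: runs — opt.gen 1->2; parser.gen -1->-2; result 0 (same value as before).
  stage.gen: runs — parser.gen -1->-2; result 2.
  pack.gen: runs — stage.gen 1->2; result 2.
  graph.gen: runs — stage.gen 1->2; pack.gen 1->2; result 2.
  driver.gen: runs — graph.gen 1->2; graph.gen 1->2; result 4.
  amber.gen: runs — pack.gen 1->2; driver.gen 1->4; result 2.
  assets.gen: runs — amber.gen 1->2; result 2.
  core.gen: runs — amber.gen 1->2; result -9 (same value as before).
  router.gen: runs — assets.gen 1->2; result -9 (same value as before).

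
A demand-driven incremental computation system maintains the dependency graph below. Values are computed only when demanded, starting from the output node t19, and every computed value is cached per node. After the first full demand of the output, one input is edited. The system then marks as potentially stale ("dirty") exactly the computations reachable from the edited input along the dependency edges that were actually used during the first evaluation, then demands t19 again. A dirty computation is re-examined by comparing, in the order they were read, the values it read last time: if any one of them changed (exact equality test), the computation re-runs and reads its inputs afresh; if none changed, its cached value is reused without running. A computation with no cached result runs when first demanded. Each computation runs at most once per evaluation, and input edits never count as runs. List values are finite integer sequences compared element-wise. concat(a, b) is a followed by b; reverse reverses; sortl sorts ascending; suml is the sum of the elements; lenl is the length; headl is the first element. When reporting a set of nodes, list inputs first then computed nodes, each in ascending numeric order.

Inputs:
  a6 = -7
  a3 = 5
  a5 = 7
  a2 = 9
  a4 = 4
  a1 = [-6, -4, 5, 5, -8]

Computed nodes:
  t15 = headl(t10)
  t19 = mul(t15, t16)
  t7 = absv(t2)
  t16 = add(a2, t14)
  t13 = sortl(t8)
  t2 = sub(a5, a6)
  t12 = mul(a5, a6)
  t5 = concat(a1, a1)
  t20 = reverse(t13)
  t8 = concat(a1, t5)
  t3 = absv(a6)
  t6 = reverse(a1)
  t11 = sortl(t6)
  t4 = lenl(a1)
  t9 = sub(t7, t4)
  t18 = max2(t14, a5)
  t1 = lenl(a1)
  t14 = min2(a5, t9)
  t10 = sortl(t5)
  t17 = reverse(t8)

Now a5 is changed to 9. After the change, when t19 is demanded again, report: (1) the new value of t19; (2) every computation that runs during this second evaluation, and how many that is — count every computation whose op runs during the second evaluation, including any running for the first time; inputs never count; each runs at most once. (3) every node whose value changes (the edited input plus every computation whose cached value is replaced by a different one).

First evaluation (everything demanded from the output):
  t2 = sub(7, -7) = 14
  t4 = lenl([-6, -4, 5, 5, -8]) = 5
  t5 = concat([-6, -4, 5, 5, -8], [-6, -4, 5, 5, -8]) = [-6, -4, 5, 5, -8, -6, -4, 5, 5, -8]
  t7 = absv(14) = 14
  t9 = sub(14, 5) = 9
  t10 = sortl([-6, -4, 5, 5, -8, -6, -4, 5, 5, -8]) = [-8, -8, -6, -6, -4, -4, 5, 5, 5, 5]
  t14 = min2(7, 9) = 7
  t15 = headl([-8, -8, -6, -6, -4, -4, 5, 5, 5, 5]) = -8
  t16 = add(9, 7) = 16
  t19 = mul(-8, 16) = -128

Propagation after the edit:
  t2: runs — a5 7->9; result 16.
  t7: runs — t2 14->16; result 16.
  t9: runs — t7 14->16; result 11.
  t14: runs — a5 7->9; t9 9->11; result 9.
  t16: runs — t14 7->9; result 18.
  t19: runs — t16 16->18; result -144.

New value of t19: -144.
Computations that run: t2, t7, t9, t14, t16, t19 — 6 in total.
Values that change: a5, t2, t7, t9, t14, t16, t19.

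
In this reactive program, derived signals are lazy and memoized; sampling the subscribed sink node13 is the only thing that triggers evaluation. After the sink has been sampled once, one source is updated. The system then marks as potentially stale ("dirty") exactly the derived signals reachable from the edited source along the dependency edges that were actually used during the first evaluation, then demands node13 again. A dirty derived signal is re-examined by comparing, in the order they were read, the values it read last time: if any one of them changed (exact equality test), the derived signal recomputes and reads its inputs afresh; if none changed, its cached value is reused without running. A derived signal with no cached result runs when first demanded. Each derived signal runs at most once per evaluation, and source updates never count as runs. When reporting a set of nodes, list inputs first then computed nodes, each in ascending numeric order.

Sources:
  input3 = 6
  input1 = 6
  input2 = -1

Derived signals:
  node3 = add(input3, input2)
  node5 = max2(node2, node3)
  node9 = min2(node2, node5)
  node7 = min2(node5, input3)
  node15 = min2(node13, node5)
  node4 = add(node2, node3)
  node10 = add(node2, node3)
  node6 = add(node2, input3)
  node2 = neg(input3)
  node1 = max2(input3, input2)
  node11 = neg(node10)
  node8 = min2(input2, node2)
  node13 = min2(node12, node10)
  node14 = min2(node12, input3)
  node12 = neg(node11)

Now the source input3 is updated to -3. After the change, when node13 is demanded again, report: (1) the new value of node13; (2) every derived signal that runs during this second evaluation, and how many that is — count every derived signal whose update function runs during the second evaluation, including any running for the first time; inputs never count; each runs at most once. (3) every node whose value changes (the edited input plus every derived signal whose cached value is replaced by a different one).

Demanding node13 again yields -1.
3 derived signals run: node2, node3, node10.
The nodes whose values change: input3, node2, node3.
Note the absorption at node10: it re-runs yet its value is the same, leaving the output's value untouched.

First demand of the output computes:
  node2 = neg(6) = -6
  node3 = add(6, -1) = 5
  node10 = add(-6, 5) = -1
  node11 = neg(-1) = 1
  node12 = neg(1) = -1
  node13 = min2(-1, -1) = -1

After the edit, cleaning proceeds:
  node2: a read changed (input3 6->-3) — executes, giving 3.
  node3: a read changed (input3 6->-3) — executes, giving -4.
  node10: a read changed (node2 -6->3; node3 5->-4) — executes, giving -1 — identical to its old value.
  node11: dirty, but its reads are unchanged (node10 unchanged); cached 1 stands.
  node12: dirty, but its reads are unchanged (node11 unchanged); cached -1 stands.
  node13: dirty, but its reads are unchanged (node12 unchanged, node10 unchanged); cached -1 stands.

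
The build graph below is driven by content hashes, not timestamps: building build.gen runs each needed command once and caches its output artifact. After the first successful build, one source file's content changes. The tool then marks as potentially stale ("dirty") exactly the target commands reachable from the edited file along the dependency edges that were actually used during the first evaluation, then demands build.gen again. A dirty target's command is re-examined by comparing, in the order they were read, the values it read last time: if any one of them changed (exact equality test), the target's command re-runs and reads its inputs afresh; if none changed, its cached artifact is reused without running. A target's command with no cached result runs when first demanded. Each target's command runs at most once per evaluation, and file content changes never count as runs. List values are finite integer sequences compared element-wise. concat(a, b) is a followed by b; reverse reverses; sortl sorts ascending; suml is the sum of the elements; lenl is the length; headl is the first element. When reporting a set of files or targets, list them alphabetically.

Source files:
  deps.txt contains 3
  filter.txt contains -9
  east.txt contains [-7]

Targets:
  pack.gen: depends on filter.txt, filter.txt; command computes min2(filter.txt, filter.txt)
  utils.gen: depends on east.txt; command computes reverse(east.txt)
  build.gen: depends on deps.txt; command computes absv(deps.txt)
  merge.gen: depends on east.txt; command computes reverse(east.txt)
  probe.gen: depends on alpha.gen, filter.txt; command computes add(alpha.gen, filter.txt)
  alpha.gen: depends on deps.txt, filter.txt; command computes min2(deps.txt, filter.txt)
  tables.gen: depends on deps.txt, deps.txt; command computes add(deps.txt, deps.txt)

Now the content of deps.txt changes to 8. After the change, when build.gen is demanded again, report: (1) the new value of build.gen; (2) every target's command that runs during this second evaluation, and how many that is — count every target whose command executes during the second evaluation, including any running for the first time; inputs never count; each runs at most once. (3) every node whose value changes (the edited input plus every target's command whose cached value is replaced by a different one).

build.gen now evaluates to 8.
Run set: build.gen (1 run).
Changed values: build.gen, deps.txt.

Initial pass — values computed on the first demand:
  build.gen = absv(3) = 3

Second demand — change propagation:
  build.gen: re-runs because deps.txt 3->8; new result 8.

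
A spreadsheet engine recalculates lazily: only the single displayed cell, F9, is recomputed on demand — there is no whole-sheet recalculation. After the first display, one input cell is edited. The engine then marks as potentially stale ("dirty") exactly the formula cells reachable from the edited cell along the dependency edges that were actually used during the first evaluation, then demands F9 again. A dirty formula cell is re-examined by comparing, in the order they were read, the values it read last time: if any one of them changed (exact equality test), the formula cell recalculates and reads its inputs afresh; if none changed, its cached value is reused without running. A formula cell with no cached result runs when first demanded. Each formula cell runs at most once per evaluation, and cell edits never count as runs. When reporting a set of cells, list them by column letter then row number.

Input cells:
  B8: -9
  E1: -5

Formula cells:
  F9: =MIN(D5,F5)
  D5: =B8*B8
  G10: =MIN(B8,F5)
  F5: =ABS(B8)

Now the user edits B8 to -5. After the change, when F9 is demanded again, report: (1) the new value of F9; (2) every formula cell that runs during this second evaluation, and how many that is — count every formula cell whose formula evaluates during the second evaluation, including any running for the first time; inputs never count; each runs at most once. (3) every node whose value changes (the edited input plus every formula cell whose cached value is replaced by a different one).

First evaluation (everything demanded from the output):
  D5 = -9 * -9 = 81
  F5 = ABS(-9) = 9
  F9 = MIN(81, 9) = 9

Propagation after the edit:
  D5: runs — B8 -9->-5; B8 -9->-5; result 25.
  F5: runs — B8 -9->-5; result 5.
  F9: runs — D5 81->25; F5 9->5; result 5.

New value of F9: 5.
Formula cells that run: D5, F5, F9 — 3 in total.
Values that change: B8, D5, F5, F9.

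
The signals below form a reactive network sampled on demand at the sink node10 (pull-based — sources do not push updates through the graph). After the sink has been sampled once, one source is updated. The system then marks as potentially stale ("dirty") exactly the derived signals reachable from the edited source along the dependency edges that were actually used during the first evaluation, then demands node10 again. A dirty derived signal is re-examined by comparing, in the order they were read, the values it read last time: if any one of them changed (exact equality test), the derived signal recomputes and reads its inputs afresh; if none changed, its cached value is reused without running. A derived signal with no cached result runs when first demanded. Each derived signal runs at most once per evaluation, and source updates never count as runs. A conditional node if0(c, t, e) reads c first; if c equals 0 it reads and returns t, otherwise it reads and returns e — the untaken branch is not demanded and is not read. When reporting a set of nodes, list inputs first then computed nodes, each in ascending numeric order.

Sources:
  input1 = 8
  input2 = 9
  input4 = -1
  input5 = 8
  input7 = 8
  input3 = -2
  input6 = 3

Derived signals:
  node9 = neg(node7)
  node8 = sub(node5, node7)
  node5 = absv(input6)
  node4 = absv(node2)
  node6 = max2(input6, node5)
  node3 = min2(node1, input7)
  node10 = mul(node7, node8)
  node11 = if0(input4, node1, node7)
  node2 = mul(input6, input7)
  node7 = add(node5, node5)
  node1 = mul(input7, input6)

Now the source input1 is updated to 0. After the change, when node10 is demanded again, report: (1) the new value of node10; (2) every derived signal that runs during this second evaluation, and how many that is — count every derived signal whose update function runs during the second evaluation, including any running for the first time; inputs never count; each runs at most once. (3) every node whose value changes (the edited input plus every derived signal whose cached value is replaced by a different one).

Initial pass — values computed on the first demand:
  node5 = absv(3) = 3
  node7 = add(3, 3) = 6
  node8 = sub(3, 6) = -3
  node10 = mul(6, -3) = -18

Second demand — change propagation:
  no demanded computation ever read input1, so the edit dirties nothing and nothing runs.

The important point: nothing the output needs ever reads input1, so the edit is invisible to it.

node10 now evaluates to -18.
Run set: none (0 run).
Changed values: input1.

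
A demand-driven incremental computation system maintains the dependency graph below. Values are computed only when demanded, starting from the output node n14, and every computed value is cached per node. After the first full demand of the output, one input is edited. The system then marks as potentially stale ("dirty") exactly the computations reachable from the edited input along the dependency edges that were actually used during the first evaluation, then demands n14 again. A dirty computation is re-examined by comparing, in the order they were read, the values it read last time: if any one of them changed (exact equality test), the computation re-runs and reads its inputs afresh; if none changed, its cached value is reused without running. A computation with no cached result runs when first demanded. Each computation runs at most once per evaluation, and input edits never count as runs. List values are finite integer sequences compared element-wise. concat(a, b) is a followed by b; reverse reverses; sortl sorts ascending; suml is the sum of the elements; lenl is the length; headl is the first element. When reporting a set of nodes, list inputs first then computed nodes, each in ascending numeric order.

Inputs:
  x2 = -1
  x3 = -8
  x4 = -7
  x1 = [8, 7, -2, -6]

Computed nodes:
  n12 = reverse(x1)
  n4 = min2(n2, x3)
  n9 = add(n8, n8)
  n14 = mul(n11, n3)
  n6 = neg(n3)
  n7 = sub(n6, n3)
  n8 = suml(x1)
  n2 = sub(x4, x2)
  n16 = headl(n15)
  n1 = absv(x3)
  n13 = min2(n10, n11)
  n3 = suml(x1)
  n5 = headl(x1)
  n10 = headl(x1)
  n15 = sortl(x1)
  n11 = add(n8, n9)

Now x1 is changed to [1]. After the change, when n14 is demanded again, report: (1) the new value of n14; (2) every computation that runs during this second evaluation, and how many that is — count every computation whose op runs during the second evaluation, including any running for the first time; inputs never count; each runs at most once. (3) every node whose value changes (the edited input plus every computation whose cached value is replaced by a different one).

First evaluation (everything demanded from the output):
  n3 = suml([8, 7, -2, -6]) = 7
  n8 = suml([8, 7, -2, -6]) = 7
  n9 = add(7, 7) = 14
  n11 = add(7, 14) = 21
  n14 = mul(21, 7) = 147

Propagation after the edit:
  n3: runs — x1 [8, 7, -2, -6]->[1]; result 1.
  n8: runs — x1 [8, 7, -2, -6]->[1]; result 1.
  n9: runs — n8 7->1; n8 7->1; result 2.
  n11: runs — n8 7->1; n9 14->2; result 3.
  n14: runs — n11 21->3; n3 7->1; result 3.

New value of n14: 3.
Computations that run: n3, n8, n9, n11, n14 — 5 in total.
Values that change: x1, n3, n8, n9, n11, n14.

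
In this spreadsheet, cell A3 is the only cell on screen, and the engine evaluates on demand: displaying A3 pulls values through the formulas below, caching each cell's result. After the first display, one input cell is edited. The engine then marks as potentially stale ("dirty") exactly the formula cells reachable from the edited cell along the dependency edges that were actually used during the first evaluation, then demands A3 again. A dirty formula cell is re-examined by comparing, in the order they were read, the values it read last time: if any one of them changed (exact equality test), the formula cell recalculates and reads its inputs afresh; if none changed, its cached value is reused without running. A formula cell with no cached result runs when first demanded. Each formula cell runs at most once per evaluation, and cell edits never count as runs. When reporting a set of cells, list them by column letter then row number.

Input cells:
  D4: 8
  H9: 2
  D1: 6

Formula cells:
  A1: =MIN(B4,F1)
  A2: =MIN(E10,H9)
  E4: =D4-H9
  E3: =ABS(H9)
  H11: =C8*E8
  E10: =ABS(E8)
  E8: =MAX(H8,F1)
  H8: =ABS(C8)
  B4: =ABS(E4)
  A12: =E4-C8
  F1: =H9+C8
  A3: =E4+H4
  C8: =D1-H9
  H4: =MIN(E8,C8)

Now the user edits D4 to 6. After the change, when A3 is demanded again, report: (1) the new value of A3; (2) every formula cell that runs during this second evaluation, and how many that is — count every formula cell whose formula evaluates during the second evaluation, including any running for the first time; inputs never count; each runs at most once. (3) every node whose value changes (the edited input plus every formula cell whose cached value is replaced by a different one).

A3 now evaluates to 8.
Run set: A3, E4 (2 run).
Changed values: A3, D4, E4.

Initial pass — values computed on the first demand:
  C8 = 6 - 2 = 4
  E4 = 8 - 2 = 6
  F1 = 2 + 4 = 6
  H8 = ABS(4) = 4
  E8 = MAX(4, 6) = 6
  H4 = MIN(6, 4) = 4
  A3 = 6 + 4 = 10

Second demand — change propagation:
  E4: re-runs because D4 8->6; new result 4.
  A3: re-runs because E4 6->4; new result 8.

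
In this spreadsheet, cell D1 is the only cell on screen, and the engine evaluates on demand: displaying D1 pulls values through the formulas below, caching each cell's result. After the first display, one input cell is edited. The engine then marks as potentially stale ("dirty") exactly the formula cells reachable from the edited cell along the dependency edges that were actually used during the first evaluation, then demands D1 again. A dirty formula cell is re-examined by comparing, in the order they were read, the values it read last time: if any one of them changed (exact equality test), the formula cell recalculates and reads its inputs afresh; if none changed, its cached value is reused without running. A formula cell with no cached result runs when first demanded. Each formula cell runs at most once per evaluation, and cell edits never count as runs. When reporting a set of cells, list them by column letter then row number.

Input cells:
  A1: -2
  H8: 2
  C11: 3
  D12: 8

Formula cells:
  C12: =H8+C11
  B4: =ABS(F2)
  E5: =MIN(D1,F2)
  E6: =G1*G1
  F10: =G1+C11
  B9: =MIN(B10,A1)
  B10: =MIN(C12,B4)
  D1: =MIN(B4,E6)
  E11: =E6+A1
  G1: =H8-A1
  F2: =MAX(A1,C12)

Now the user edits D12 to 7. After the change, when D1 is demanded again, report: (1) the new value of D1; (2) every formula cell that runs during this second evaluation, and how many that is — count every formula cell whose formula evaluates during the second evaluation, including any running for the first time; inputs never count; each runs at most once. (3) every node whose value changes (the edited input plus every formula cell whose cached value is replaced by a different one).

Initial pass — values computed on the first demand:
  C12 = 2 + 3 = 5
  F2 = MAX(-2, 5) = 5
  B4 = ABS(5) = 5
  G1 = 2 - -2 = 4
  E6 = 4 * 4 = 16
  D1 = MIN(5, 16) = 5

Second demand — change propagation:
  no demanded computation ever read D12, so the edit dirties nothing and nothing runs.

The important point: nothing the output needs ever reads D12, so the edit is invisible to it.

D1 now evaluates to 5.
Run set: none (0 run).
Changed values: D12.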